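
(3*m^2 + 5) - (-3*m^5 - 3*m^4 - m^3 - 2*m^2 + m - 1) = 3*m^5 + 3*m^4 + m^3 + 5*m^2 - m + 6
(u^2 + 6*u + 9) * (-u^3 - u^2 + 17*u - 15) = -u^5 - 7*u^4 + 2*u^3 + 78*u^2 + 63*u - 135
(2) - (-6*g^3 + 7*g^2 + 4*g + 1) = 6*g^3 - 7*g^2 - 4*g + 1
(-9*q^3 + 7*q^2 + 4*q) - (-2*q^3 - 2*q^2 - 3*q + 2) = -7*q^3 + 9*q^2 + 7*q - 2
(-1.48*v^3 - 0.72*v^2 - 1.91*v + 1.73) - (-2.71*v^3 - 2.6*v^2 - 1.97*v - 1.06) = 1.23*v^3 + 1.88*v^2 + 0.0600000000000001*v + 2.79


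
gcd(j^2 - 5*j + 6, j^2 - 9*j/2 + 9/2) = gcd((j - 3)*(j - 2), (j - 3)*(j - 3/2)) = j - 3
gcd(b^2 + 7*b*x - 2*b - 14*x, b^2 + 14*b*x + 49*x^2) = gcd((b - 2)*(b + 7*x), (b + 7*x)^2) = b + 7*x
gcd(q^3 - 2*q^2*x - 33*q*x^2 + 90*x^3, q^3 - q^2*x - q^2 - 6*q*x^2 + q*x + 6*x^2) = -q + 3*x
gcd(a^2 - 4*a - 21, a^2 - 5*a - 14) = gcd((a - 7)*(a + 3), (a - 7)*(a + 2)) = a - 7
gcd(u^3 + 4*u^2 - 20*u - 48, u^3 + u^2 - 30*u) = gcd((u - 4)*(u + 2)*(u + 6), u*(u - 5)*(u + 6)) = u + 6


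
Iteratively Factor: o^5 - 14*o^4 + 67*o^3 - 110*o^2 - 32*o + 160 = (o - 4)*(o^4 - 10*o^3 + 27*o^2 - 2*o - 40) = (o - 4)^2*(o^3 - 6*o^2 + 3*o + 10) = (o - 5)*(o - 4)^2*(o^2 - o - 2) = (o - 5)*(o - 4)^2*(o + 1)*(o - 2)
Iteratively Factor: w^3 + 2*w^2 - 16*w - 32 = (w + 4)*(w^2 - 2*w - 8) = (w - 4)*(w + 4)*(w + 2)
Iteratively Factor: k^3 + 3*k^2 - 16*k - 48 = (k + 3)*(k^2 - 16) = (k - 4)*(k + 3)*(k + 4)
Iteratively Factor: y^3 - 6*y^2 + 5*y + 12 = (y - 3)*(y^2 - 3*y - 4) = (y - 3)*(y + 1)*(y - 4)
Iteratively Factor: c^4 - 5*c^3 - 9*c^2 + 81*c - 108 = (c + 4)*(c^3 - 9*c^2 + 27*c - 27) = (c - 3)*(c + 4)*(c^2 - 6*c + 9) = (c - 3)^2*(c + 4)*(c - 3)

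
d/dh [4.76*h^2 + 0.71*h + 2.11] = 9.52*h + 0.71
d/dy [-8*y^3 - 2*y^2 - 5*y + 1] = -24*y^2 - 4*y - 5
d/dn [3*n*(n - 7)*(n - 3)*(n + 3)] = 12*n^3 - 63*n^2 - 54*n + 189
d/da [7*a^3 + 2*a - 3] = 21*a^2 + 2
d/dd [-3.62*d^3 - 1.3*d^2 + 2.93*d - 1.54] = -10.86*d^2 - 2.6*d + 2.93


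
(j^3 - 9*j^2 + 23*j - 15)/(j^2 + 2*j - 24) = (j^3 - 9*j^2 + 23*j - 15)/(j^2 + 2*j - 24)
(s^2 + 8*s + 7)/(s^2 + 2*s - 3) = (s^2 + 8*s + 7)/(s^2 + 2*s - 3)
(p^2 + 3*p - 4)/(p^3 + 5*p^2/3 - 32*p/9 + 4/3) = 9*(p^2 + 3*p - 4)/(9*p^3 + 15*p^2 - 32*p + 12)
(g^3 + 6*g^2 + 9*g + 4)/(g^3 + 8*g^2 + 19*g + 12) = (g + 1)/(g + 3)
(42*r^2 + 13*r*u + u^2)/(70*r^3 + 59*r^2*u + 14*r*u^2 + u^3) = (6*r + u)/(10*r^2 + 7*r*u + u^2)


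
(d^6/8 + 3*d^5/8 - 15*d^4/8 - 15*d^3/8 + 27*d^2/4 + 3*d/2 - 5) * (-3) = -3*d^6/8 - 9*d^5/8 + 45*d^4/8 + 45*d^3/8 - 81*d^2/4 - 9*d/2 + 15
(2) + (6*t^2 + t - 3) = 6*t^2 + t - 1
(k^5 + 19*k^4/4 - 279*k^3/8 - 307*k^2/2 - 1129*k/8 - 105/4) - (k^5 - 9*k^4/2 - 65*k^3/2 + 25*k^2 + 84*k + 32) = 37*k^4/4 - 19*k^3/8 - 357*k^2/2 - 1801*k/8 - 233/4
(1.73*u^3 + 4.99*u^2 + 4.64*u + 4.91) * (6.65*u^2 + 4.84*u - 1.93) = 11.5045*u^5 + 41.5567*u^4 + 51.6687*u^3 + 45.4784*u^2 + 14.8092*u - 9.4763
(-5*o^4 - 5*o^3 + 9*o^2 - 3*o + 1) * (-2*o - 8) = 10*o^5 + 50*o^4 + 22*o^3 - 66*o^2 + 22*o - 8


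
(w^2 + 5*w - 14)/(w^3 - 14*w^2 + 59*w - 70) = (w + 7)/(w^2 - 12*w + 35)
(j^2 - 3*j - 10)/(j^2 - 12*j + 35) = (j + 2)/(j - 7)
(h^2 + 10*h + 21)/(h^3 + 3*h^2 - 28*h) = (h + 3)/(h*(h - 4))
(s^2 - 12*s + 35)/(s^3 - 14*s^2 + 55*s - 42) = (s - 5)/(s^2 - 7*s + 6)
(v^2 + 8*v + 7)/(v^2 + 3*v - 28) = (v + 1)/(v - 4)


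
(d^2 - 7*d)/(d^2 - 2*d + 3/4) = 4*d*(d - 7)/(4*d^2 - 8*d + 3)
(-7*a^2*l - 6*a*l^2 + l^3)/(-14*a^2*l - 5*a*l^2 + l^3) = (a + l)/(2*a + l)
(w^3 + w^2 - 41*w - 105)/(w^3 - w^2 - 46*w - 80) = (w^2 - 4*w - 21)/(w^2 - 6*w - 16)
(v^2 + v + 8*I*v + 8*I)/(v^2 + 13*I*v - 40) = (v + 1)/(v + 5*I)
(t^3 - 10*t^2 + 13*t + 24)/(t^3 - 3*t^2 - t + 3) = (t - 8)/(t - 1)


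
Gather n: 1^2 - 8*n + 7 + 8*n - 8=0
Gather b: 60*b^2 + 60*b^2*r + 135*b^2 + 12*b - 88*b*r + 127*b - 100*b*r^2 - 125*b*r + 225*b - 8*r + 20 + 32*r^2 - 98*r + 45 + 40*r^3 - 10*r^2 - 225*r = b^2*(60*r + 195) + b*(-100*r^2 - 213*r + 364) + 40*r^3 + 22*r^2 - 331*r + 65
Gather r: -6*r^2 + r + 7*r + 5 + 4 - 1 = -6*r^2 + 8*r + 8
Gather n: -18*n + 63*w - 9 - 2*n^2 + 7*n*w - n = -2*n^2 + n*(7*w - 19) + 63*w - 9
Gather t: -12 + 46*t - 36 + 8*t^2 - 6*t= 8*t^2 + 40*t - 48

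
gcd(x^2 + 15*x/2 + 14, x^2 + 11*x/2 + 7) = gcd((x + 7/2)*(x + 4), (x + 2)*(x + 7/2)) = x + 7/2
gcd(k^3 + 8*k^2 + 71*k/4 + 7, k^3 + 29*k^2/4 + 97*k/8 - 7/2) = k^2 + 15*k/2 + 14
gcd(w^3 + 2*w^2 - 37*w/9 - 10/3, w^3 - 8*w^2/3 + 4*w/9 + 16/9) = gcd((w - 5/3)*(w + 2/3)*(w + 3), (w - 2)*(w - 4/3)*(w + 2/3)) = w + 2/3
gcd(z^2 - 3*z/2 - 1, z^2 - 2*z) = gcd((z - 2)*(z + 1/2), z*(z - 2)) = z - 2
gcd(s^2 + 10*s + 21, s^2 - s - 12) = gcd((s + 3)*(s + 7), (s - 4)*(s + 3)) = s + 3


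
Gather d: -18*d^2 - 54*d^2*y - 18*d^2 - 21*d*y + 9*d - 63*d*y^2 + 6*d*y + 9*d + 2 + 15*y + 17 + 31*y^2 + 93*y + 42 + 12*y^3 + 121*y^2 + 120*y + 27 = d^2*(-54*y - 36) + d*(-63*y^2 - 15*y + 18) + 12*y^3 + 152*y^2 + 228*y + 88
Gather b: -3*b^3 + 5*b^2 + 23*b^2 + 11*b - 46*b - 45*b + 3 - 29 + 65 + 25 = -3*b^3 + 28*b^2 - 80*b + 64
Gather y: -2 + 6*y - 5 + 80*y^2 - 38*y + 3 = 80*y^2 - 32*y - 4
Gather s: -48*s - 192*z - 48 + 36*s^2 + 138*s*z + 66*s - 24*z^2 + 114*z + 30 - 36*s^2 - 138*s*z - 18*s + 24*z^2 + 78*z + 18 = 0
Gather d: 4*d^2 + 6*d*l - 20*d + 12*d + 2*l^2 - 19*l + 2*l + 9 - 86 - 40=4*d^2 + d*(6*l - 8) + 2*l^2 - 17*l - 117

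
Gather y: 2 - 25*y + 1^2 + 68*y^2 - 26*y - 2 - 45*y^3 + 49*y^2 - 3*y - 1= -45*y^3 + 117*y^2 - 54*y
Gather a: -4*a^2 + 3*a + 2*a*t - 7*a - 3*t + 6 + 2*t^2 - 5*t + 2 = -4*a^2 + a*(2*t - 4) + 2*t^2 - 8*t + 8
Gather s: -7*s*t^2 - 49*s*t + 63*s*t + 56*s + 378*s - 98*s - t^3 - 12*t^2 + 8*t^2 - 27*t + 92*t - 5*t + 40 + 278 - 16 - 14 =s*(-7*t^2 + 14*t + 336) - t^3 - 4*t^2 + 60*t + 288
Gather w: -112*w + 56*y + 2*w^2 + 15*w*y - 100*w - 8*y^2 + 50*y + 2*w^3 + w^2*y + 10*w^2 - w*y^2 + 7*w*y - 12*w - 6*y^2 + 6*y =2*w^3 + w^2*(y + 12) + w*(-y^2 + 22*y - 224) - 14*y^2 + 112*y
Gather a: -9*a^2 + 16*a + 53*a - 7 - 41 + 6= -9*a^2 + 69*a - 42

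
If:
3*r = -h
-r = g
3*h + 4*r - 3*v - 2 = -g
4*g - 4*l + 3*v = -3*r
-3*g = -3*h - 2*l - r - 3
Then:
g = -4/17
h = -12/17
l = -31/34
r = 4/17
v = -58/51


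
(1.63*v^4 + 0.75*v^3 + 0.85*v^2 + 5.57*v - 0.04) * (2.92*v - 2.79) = 4.7596*v^5 - 2.3577*v^4 + 0.3895*v^3 + 13.8929*v^2 - 15.6571*v + 0.1116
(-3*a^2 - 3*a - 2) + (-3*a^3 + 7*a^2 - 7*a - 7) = -3*a^3 + 4*a^2 - 10*a - 9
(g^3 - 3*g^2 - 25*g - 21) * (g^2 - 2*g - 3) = g^5 - 5*g^4 - 22*g^3 + 38*g^2 + 117*g + 63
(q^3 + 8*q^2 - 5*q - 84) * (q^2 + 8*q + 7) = q^5 + 16*q^4 + 66*q^3 - 68*q^2 - 707*q - 588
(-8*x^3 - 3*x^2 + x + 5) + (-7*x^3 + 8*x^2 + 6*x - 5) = -15*x^3 + 5*x^2 + 7*x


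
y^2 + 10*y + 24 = (y + 4)*(y + 6)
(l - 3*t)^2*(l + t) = l^3 - 5*l^2*t + 3*l*t^2 + 9*t^3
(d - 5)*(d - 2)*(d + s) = d^3 + d^2*s - 7*d^2 - 7*d*s + 10*d + 10*s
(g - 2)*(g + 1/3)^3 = g^4 - g^3 - 5*g^2/3 - 17*g/27 - 2/27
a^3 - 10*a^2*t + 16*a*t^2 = a*(a - 8*t)*(a - 2*t)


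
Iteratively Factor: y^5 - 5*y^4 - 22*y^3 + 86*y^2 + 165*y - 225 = (y - 5)*(y^4 - 22*y^2 - 24*y + 45) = (y - 5)*(y + 3)*(y^3 - 3*y^2 - 13*y + 15) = (y - 5)*(y + 3)^2*(y^2 - 6*y + 5) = (y - 5)*(y - 1)*(y + 3)^2*(y - 5)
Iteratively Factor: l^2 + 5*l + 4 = (l + 4)*(l + 1)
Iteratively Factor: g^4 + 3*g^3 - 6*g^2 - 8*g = (g + 1)*(g^3 + 2*g^2 - 8*g) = (g + 1)*(g + 4)*(g^2 - 2*g) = (g - 2)*(g + 1)*(g + 4)*(g)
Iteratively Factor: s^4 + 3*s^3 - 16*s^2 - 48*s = (s + 4)*(s^3 - s^2 - 12*s) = s*(s + 4)*(s^2 - s - 12) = s*(s - 4)*(s + 4)*(s + 3)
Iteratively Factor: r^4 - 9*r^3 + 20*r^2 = (r)*(r^3 - 9*r^2 + 20*r) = r*(r - 5)*(r^2 - 4*r) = r^2*(r - 5)*(r - 4)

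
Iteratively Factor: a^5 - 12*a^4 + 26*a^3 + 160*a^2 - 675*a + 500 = (a - 5)*(a^4 - 7*a^3 - 9*a^2 + 115*a - 100) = (a - 5)*(a - 1)*(a^3 - 6*a^2 - 15*a + 100) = (a - 5)^2*(a - 1)*(a^2 - a - 20) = (a - 5)^3*(a - 1)*(a + 4)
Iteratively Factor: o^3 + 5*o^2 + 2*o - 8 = (o + 2)*(o^2 + 3*o - 4) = (o + 2)*(o + 4)*(o - 1)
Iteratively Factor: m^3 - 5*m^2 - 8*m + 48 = (m - 4)*(m^2 - m - 12) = (m - 4)*(m + 3)*(m - 4)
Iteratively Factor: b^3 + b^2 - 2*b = (b)*(b^2 + b - 2) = b*(b + 2)*(b - 1)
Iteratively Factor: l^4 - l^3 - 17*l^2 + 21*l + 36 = (l - 3)*(l^3 + 2*l^2 - 11*l - 12) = (l - 3)*(l + 4)*(l^2 - 2*l - 3) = (l - 3)*(l + 1)*(l + 4)*(l - 3)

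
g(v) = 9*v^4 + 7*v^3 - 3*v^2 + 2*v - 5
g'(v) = 36*v^3 + 21*v^2 - 6*v + 2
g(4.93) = 6087.26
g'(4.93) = 4796.46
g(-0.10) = -5.24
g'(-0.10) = 2.77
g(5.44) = 8926.05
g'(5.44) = 6386.44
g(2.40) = 377.89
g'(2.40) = 606.22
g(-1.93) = 54.52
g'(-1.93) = -167.00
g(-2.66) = 287.28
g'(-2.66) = -511.01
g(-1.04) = -7.67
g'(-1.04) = -9.54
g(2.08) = 217.63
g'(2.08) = 404.34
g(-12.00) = 174067.00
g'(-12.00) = -59110.00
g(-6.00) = 10027.00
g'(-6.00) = -6982.00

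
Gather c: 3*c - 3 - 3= 3*c - 6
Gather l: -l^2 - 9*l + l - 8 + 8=-l^2 - 8*l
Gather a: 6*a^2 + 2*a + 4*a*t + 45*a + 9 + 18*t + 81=6*a^2 + a*(4*t + 47) + 18*t + 90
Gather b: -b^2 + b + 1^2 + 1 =-b^2 + b + 2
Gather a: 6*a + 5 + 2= 6*a + 7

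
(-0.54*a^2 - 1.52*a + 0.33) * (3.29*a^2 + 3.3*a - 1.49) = -1.7766*a^4 - 6.7828*a^3 - 3.1257*a^2 + 3.3538*a - 0.4917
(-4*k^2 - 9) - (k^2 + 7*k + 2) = -5*k^2 - 7*k - 11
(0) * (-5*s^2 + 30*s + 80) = 0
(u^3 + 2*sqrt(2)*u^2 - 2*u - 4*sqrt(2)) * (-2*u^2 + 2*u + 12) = -2*u^5 - 4*sqrt(2)*u^4 + 2*u^4 + 4*sqrt(2)*u^3 + 16*u^3 - 4*u^2 + 32*sqrt(2)*u^2 - 24*u - 8*sqrt(2)*u - 48*sqrt(2)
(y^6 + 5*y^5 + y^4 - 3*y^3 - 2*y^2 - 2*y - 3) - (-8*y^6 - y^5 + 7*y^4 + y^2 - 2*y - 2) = 9*y^6 + 6*y^5 - 6*y^4 - 3*y^3 - 3*y^2 - 1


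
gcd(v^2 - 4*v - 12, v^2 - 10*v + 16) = 1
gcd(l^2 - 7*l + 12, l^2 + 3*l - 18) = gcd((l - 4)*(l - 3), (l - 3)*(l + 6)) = l - 3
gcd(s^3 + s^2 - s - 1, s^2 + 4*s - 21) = 1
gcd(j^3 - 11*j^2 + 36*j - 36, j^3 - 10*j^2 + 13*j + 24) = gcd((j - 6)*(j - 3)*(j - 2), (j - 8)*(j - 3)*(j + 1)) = j - 3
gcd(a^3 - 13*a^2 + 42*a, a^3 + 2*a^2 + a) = a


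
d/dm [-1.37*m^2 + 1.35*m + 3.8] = 1.35 - 2.74*m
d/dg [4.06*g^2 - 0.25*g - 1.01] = 8.12*g - 0.25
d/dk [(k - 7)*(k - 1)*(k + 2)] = 3*k^2 - 12*k - 9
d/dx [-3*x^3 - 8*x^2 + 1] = x*(-9*x - 16)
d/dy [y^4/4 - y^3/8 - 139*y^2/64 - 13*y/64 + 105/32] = y^3 - 3*y^2/8 - 139*y/32 - 13/64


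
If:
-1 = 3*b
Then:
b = -1/3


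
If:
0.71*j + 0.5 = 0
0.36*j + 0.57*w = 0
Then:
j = -0.70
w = 0.44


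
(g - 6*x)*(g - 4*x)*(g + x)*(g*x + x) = g^4*x - 9*g^3*x^2 + g^3*x + 14*g^2*x^3 - 9*g^2*x^2 + 24*g*x^4 + 14*g*x^3 + 24*x^4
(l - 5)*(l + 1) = l^2 - 4*l - 5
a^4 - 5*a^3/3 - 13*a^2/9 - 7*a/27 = a*(a - 7/3)*(a + 1/3)^2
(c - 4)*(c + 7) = c^2 + 3*c - 28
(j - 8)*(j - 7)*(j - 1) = j^3 - 16*j^2 + 71*j - 56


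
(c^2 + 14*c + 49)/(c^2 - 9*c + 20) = (c^2 + 14*c + 49)/(c^2 - 9*c + 20)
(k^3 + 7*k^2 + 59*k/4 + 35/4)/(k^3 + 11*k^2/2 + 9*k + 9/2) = (4*k^2 + 24*k + 35)/(2*(2*k^2 + 9*k + 9))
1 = 1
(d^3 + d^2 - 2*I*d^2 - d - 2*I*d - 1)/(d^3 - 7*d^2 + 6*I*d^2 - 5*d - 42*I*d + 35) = (d^3 + d^2*(1 - 2*I) - d*(1 + 2*I) - 1)/(d^3 + d^2*(-7 + 6*I) - d*(5 + 42*I) + 35)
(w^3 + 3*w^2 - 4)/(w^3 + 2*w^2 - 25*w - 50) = (w^2 + w - 2)/(w^2 - 25)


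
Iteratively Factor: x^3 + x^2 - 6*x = (x)*(x^2 + x - 6) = x*(x - 2)*(x + 3)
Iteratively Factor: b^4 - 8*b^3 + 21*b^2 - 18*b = (b - 2)*(b^3 - 6*b^2 + 9*b) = b*(b - 2)*(b^2 - 6*b + 9) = b*(b - 3)*(b - 2)*(b - 3)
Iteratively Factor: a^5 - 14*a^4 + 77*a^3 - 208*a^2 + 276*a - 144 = (a - 4)*(a^4 - 10*a^3 + 37*a^2 - 60*a + 36) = (a - 4)*(a - 2)*(a^3 - 8*a^2 + 21*a - 18) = (a - 4)*(a - 3)*(a - 2)*(a^2 - 5*a + 6) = (a - 4)*(a - 3)*(a - 2)^2*(a - 3)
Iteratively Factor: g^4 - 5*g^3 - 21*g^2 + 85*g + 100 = (g + 1)*(g^3 - 6*g^2 - 15*g + 100) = (g - 5)*(g + 1)*(g^2 - g - 20) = (g - 5)*(g + 1)*(g + 4)*(g - 5)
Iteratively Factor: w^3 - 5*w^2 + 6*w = (w - 2)*(w^2 - 3*w) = (w - 3)*(w - 2)*(w)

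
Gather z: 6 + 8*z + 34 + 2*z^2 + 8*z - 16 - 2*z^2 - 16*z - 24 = 0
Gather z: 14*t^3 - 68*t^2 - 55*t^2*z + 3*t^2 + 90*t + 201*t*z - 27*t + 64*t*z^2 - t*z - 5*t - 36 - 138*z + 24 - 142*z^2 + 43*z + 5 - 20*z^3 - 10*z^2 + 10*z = 14*t^3 - 65*t^2 + 58*t - 20*z^3 + z^2*(64*t - 152) + z*(-55*t^2 + 200*t - 85) - 7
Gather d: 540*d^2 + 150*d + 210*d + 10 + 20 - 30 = 540*d^2 + 360*d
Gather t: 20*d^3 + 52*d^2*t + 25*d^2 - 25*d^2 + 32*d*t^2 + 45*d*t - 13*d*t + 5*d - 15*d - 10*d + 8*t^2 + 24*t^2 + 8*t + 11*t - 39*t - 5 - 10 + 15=20*d^3 - 20*d + t^2*(32*d + 32) + t*(52*d^2 + 32*d - 20)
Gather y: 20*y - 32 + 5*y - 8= 25*y - 40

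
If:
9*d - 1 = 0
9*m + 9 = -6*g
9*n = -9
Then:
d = 1/9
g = -3*m/2 - 3/2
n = -1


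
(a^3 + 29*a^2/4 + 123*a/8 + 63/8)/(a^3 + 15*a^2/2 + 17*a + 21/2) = (a + 3/4)/(a + 1)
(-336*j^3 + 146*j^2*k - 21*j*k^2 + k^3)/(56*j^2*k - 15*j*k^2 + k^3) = (-6*j + k)/k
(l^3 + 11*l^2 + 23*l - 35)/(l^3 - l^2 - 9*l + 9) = (l^2 + 12*l + 35)/(l^2 - 9)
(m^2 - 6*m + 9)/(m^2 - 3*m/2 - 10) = 2*(-m^2 + 6*m - 9)/(-2*m^2 + 3*m + 20)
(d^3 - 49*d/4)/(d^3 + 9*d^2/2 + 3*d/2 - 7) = d*(2*d - 7)/(2*(d^2 + d - 2))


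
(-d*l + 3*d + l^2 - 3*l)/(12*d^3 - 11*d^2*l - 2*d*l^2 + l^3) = (3 - l)/(12*d^2 + d*l - l^2)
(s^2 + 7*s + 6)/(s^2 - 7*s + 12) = (s^2 + 7*s + 6)/(s^2 - 7*s + 12)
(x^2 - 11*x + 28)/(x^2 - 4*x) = (x - 7)/x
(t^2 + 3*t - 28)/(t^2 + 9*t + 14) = (t - 4)/(t + 2)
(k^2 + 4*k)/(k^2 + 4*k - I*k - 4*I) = k/(k - I)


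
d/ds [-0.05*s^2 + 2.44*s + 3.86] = 2.44 - 0.1*s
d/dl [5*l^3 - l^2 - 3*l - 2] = 15*l^2 - 2*l - 3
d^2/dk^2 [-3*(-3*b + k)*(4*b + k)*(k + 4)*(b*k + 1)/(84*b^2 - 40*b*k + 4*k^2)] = 3*b*(196*b^3 + 147*b^2*k + 308*b^2 - 21*b*k^2 + 77*b + k^3 + 44)/(2*(343*b^3 - 147*b^2*k + 21*b*k^2 - k^3))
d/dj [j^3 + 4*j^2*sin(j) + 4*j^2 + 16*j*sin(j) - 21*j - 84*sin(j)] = 4*j^2*cos(j) + 3*j^2 + 8*j*sin(j) + 16*j*cos(j) + 8*j + 16*sin(j) - 84*cos(j) - 21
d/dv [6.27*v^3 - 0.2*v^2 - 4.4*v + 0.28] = 18.81*v^2 - 0.4*v - 4.4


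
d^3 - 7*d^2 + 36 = (d - 6)*(d - 3)*(d + 2)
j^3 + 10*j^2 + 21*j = j*(j + 3)*(j + 7)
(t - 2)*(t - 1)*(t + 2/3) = t^3 - 7*t^2/3 + 4/3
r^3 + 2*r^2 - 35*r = r*(r - 5)*(r + 7)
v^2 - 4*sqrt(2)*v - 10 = (v - 5*sqrt(2))*(v + sqrt(2))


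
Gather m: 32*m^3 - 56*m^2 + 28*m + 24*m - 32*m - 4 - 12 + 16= 32*m^3 - 56*m^2 + 20*m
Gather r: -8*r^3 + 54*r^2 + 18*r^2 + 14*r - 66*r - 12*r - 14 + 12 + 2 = -8*r^3 + 72*r^2 - 64*r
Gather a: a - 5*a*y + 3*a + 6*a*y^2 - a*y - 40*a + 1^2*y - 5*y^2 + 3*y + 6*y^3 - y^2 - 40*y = a*(6*y^2 - 6*y - 36) + 6*y^3 - 6*y^2 - 36*y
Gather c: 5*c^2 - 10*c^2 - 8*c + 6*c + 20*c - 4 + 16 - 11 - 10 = -5*c^2 + 18*c - 9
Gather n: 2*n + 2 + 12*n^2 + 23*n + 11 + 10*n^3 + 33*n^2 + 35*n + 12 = 10*n^3 + 45*n^2 + 60*n + 25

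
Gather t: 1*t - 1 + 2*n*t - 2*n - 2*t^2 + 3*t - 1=-2*n - 2*t^2 + t*(2*n + 4) - 2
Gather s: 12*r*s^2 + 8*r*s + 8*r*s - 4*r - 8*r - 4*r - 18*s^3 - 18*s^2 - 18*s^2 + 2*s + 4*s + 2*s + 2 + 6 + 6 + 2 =-16*r - 18*s^3 + s^2*(12*r - 36) + s*(16*r + 8) + 16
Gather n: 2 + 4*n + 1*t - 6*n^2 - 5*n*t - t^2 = -6*n^2 + n*(4 - 5*t) - t^2 + t + 2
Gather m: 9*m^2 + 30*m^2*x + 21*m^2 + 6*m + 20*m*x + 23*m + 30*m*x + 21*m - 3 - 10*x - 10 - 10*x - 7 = m^2*(30*x + 30) + m*(50*x + 50) - 20*x - 20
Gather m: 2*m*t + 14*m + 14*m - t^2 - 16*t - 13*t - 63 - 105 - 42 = m*(2*t + 28) - t^2 - 29*t - 210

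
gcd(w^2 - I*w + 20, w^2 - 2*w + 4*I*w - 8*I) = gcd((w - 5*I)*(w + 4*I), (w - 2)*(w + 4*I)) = w + 4*I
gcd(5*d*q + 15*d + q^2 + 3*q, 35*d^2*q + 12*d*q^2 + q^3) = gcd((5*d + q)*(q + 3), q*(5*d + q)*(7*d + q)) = 5*d + q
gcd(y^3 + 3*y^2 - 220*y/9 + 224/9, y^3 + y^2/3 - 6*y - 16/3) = y - 8/3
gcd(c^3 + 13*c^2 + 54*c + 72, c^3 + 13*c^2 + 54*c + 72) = c^3 + 13*c^2 + 54*c + 72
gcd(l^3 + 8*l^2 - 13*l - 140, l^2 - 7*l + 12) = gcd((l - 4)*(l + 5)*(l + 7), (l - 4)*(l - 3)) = l - 4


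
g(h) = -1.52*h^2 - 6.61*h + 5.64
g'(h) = -3.04*h - 6.61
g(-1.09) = 11.04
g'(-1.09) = -3.30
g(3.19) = -30.91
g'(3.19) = -16.31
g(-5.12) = -0.36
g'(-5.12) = 8.95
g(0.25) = 3.89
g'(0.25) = -7.37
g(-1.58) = 12.29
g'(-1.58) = -1.81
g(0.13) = 4.76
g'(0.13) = -7.01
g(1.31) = -5.63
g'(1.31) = -10.59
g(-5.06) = 0.17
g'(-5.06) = 8.77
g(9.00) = -176.97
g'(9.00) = -33.97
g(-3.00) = 11.79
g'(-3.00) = 2.51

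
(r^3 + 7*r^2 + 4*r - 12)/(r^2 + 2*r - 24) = (r^2 + r - 2)/(r - 4)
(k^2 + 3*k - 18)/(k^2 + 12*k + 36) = (k - 3)/(k + 6)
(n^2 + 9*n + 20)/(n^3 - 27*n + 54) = (n^2 + 9*n + 20)/(n^3 - 27*n + 54)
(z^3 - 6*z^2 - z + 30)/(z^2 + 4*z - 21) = (z^2 - 3*z - 10)/(z + 7)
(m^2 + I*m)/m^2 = (m + I)/m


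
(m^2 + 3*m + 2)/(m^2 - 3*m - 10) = (m + 1)/(m - 5)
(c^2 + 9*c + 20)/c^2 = 1 + 9/c + 20/c^2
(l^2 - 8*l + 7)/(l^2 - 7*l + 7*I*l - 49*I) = (l - 1)/(l + 7*I)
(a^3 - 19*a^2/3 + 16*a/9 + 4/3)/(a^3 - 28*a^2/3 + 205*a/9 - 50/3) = (9*a^2 - 3*a - 2)/(9*a^2 - 30*a + 25)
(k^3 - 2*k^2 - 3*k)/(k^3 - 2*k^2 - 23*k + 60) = k*(k + 1)/(k^2 + k - 20)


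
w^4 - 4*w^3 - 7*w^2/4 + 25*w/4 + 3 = (w - 4)*(w - 3/2)*(w + 1/2)*(w + 1)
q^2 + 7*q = q*(q + 7)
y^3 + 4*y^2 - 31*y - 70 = (y - 5)*(y + 2)*(y + 7)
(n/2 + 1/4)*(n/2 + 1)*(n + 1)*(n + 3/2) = n^4/4 + 5*n^3/4 + 35*n^2/16 + 25*n/16 + 3/8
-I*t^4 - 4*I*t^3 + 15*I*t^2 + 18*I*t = t*(t - 3)*(t + 6)*(-I*t - I)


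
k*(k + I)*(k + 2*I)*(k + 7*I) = k^4 + 10*I*k^3 - 23*k^2 - 14*I*k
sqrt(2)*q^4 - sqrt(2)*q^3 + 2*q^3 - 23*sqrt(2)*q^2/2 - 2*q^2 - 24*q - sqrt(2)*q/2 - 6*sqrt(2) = (q - 4)*(q + 3)*(q + sqrt(2)/2)*(sqrt(2)*q + 1)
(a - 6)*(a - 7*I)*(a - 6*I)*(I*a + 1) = I*a^4 + 14*a^3 - 6*I*a^3 - 84*a^2 - 55*I*a^2 - 42*a + 330*I*a + 252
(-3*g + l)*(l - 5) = -3*g*l + 15*g + l^2 - 5*l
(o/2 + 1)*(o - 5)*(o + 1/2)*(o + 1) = o^4/2 - 3*o^3/4 - 7*o^2 - 33*o/4 - 5/2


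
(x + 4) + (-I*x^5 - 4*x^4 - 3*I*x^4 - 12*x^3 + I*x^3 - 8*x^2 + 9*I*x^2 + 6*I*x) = -I*x^5 - 4*x^4 - 3*I*x^4 - 12*x^3 + I*x^3 - 8*x^2 + 9*I*x^2 + x + 6*I*x + 4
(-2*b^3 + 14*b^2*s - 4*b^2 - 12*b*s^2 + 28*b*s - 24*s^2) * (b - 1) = -2*b^4 + 14*b^3*s - 2*b^3 - 12*b^2*s^2 + 14*b^2*s + 4*b^2 - 12*b*s^2 - 28*b*s + 24*s^2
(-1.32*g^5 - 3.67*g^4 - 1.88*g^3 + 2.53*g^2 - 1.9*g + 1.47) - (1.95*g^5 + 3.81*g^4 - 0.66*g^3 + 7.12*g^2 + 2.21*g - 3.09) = -3.27*g^5 - 7.48*g^4 - 1.22*g^3 - 4.59*g^2 - 4.11*g + 4.56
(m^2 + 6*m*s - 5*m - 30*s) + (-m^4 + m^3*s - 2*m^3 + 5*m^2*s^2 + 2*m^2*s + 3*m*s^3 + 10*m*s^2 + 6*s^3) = -m^4 + m^3*s - 2*m^3 + 5*m^2*s^2 + 2*m^2*s + m^2 + 3*m*s^3 + 10*m*s^2 + 6*m*s - 5*m + 6*s^3 - 30*s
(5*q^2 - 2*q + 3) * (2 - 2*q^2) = -10*q^4 + 4*q^3 + 4*q^2 - 4*q + 6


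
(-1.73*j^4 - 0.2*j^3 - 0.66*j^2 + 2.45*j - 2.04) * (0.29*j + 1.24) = -0.5017*j^5 - 2.2032*j^4 - 0.4394*j^3 - 0.1079*j^2 + 2.4464*j - 2.5296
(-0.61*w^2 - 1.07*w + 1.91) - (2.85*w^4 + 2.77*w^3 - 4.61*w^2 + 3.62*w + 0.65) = -2.85*w^4 - 2.77*w^3 + 4.0*w^2 - 4.69*w + 1.26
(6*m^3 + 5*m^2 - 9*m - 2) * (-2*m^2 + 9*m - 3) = -12*m^5 + 44*m^4 + 45*m^3 - 92*m^2 + 9*m + 6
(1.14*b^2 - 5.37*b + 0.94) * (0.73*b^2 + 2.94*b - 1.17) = 0.8322*b^4 - 0.568500000000001*b^3 - 16.4354*b^2 + 9.0465*b - 1.0998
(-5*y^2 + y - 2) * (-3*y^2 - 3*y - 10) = 15*y^4 + 12*y^3 + 53*y^2 - 4*y + 20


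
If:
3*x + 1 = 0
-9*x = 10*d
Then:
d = 3/10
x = -1/3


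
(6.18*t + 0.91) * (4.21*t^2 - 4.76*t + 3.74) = 26.0178*t^3 - 25.5857*t^2 + 18.7816*t + 3.4034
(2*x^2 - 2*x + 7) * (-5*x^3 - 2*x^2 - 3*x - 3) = -10*x^5 + 6*x^4 - 37*x^3 - 14*x^2 - 15*x - 21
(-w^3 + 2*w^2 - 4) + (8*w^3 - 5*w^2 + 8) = 7*w^3 - 3*w^2 + 4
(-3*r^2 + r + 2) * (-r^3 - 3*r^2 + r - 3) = 3*r^5 + 8*r^4 - 8*r^3 + 4*r^2 - r - 6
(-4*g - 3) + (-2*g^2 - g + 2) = -2*g^2 - 5*g - 1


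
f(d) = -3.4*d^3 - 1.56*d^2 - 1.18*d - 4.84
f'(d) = -10.2*d^2 - 3.12*d - 1.18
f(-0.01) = -4.83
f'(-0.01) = -1.15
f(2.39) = -62.99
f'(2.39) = -66.90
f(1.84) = -33.47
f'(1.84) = -41.45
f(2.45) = -67.10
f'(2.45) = -70.05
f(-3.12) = 86.92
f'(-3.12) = -90.74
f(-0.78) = -3.26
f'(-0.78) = -4.95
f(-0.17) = -4.67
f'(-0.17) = -0.94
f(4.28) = -305.04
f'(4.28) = -201.38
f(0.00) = -4.84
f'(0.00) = -1.18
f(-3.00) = 76.46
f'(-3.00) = -83.62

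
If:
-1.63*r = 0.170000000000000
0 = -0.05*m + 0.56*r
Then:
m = -1.17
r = -0.10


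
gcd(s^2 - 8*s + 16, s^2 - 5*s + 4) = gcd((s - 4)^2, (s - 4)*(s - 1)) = s - 4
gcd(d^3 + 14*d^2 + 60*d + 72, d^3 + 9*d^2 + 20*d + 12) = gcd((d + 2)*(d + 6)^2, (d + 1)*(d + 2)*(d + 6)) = d^2 + 8*d + 12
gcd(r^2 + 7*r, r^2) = r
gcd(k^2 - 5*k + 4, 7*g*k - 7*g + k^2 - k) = k - 1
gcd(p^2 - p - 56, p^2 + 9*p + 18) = 1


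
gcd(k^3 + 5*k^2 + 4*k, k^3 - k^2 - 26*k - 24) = k^2 + 5*k + 4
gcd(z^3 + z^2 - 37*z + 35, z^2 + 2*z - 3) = z - 1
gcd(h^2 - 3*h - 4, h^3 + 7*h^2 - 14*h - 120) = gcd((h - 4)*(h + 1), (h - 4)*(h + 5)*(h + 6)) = h - 4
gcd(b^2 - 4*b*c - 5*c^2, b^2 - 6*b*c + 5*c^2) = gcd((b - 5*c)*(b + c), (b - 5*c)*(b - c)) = b - 5*c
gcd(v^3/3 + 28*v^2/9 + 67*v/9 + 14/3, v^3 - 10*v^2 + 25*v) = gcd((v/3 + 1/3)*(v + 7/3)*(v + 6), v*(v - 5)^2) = 1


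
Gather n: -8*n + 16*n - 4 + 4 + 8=8*n + 8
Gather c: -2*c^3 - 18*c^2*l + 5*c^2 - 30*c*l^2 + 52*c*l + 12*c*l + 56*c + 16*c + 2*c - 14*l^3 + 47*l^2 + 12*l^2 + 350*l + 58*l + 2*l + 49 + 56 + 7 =-2*c^3 + c^2*(5 - 18*l) + c*(-30*l^2 + 64*l + 74) - 14*l^3 + 59*l^2 + 410*l + 112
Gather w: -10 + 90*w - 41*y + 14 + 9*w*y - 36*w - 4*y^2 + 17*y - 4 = w*(9*y + 54) - 4*y^2 - 24*y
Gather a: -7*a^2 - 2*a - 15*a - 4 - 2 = -7*a^2 - 17*a - 6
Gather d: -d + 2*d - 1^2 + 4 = d + 3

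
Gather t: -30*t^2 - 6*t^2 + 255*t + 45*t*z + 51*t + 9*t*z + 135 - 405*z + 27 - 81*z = -36*t^2 + t*(54*z + 306) - 486*z + 162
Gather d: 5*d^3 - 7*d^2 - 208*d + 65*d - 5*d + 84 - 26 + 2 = 5*d^3 - 7*d^2 - 148*d + 60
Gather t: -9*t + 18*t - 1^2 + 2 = 9*t + 1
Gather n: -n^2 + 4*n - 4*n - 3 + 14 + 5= 16 - n^2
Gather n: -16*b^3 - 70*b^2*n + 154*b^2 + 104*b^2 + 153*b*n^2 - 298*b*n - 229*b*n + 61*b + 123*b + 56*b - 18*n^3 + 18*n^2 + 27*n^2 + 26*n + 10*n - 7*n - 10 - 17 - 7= -16*b^3 + 258*b^2 + 240*b - 18*n^3 + n^2*(153*b + 45) + n*(-70*b^2 - 527*b + 29) - 34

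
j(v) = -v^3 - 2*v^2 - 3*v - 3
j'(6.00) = -135.00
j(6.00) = -309.00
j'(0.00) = -3.00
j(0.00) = -3.00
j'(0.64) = -6.79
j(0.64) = -6.00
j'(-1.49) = -3.70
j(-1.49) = 0.34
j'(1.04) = -10.40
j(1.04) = -9.41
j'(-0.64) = -1.67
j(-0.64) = -1.64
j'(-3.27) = -22.00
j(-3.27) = 20.39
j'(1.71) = -18.61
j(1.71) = -18.98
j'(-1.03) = -2.06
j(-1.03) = -0.94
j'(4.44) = -79.90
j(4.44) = -143.28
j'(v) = -3*v^2 - 4*v - 3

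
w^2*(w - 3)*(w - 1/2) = w^4 - 7*w^3/2 + 3*w^2/2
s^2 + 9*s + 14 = (s + 2)*(s + 7)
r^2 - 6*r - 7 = (r - 7)*(r + 1)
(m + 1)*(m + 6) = m^2 + 7*m + 6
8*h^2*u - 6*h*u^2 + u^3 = u*(-4*h + u)*(-2*h + u)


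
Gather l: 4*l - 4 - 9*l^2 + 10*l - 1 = -9*l^2 + 14*l - 5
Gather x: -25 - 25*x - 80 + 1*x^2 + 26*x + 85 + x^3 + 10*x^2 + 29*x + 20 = x^3 + 11*x^2 + 30*x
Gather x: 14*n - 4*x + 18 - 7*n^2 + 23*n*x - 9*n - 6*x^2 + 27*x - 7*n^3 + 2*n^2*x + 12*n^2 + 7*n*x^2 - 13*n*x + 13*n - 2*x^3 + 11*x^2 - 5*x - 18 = -7*n^3 + 5*n^2 + 18*n - 2*x^3 + x^2*(7*n + 5) + x*(2*n^2 + 10*n + 18)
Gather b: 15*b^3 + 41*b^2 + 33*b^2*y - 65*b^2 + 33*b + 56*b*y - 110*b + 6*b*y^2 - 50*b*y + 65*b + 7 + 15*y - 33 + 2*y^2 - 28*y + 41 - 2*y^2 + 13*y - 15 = 15*b^3 + b^2*(33*y - 24) + b*(6*y^2 + 6*y - 12)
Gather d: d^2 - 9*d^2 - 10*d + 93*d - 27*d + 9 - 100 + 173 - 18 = -8*d^2 + 56*d + 64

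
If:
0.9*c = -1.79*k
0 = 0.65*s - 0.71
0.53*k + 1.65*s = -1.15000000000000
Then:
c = 11.08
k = -5.57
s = 1.09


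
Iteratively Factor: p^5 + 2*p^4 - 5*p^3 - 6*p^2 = (p)*(p^4 + 2*p^3 - 5*p^2 - 6*p) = p*(p + 3)*(p^3 - p^2 - 2*p) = p*(p - 2)*(p + 3)*(p^2 + p) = p*(p - 2)*(p + 1)*(p + 3)*(p)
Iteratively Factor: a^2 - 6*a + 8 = (a - 2)*(a - 4)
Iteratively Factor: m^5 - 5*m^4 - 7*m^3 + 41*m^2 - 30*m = (m)*(m^4 - 5*m^3 - 7*m^2 + 41*m - 30) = m*(m - 2)*(m^3 - 3*m^2 - 13*m + 15) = m*(m - 2)*(m + 3)*(m^2 - 6*m + 5) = m*(m - 2)*(m - 1)*(m + 3)*(m - 5)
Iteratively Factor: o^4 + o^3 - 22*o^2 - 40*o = (o)*(o^3 + o^2 - 22*o - 40) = o*(o + 4)*(o^2 - 3*o - 10) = o*(o + 2)*(o + 4)*(o - 5)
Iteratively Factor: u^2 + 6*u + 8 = (u + 4)*(u + 2)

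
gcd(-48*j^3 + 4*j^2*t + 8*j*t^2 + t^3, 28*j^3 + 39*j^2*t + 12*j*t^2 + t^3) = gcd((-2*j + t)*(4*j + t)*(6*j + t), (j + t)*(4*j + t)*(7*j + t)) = 4*j + t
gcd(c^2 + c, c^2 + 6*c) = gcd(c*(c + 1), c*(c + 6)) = c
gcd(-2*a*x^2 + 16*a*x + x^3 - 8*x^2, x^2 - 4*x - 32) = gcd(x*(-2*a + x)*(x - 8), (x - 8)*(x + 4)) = x - 8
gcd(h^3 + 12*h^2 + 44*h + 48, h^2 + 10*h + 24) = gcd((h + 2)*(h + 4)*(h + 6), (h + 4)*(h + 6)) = h^2 + 10*h + 24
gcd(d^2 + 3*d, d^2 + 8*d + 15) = d + 3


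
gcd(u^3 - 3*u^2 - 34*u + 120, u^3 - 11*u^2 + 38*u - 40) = u^2 - 9*u + 20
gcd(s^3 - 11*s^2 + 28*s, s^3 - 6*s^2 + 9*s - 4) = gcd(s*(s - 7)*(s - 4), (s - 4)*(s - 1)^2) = s - 4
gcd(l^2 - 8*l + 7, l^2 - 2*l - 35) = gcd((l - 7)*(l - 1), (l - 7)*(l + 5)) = l - 7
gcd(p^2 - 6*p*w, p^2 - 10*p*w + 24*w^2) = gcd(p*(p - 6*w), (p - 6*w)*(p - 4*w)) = p - 6*w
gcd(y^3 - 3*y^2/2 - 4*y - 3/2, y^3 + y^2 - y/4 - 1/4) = y^2 + 3*y/2 + 1/2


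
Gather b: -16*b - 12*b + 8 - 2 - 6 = -28*b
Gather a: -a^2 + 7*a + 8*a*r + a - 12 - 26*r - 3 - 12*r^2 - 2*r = -a^2 + a*(8*r + 8) - 12*r^2 - 28*r - 15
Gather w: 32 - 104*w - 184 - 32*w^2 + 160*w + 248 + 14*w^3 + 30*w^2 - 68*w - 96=14*w^3 - 2*w^2 - 12*w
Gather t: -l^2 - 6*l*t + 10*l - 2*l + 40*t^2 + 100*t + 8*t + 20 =-l^2 + 8*l + 40*t^2 + t*(108 - 6*l) + 20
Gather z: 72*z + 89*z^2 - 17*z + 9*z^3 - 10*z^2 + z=9*z^3 + 79*z^2 + 56*z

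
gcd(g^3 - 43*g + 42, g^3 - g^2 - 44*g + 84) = g^2 + g - 42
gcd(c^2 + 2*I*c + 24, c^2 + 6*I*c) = c + 6*I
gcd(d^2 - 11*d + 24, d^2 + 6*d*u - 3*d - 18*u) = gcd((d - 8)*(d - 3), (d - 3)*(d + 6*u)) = d - 3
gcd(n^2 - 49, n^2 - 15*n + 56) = n - 7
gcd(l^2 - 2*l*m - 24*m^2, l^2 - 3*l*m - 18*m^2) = l - 6*m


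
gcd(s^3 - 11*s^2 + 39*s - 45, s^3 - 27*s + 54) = s^2 - 6*s + 9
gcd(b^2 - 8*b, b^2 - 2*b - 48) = b - 8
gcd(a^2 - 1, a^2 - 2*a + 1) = a - 1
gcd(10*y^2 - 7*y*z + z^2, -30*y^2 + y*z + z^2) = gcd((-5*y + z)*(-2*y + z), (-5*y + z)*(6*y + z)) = 5*y - z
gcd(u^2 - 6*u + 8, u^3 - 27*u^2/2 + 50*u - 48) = u - 4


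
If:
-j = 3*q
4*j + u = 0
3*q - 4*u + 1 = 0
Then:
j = -1/15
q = 1/45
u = 4/15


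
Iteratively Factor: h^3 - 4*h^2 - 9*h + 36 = (h - 4)*(h^2 - 9) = (h - 4)*(h - 3)*(h + 3)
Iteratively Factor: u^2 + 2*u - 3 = (u + 3)*(u - 1)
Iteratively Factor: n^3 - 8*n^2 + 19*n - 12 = (n - 1)*(n^2 - 7*n + 12) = (n - 4)*(n - 1)*(n - 3)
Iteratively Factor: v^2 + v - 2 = (v - 1)*(v + 2)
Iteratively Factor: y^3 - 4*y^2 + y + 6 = (y - 3)*(y^2 - y - 2) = (y - 3)*(y + 1)*(y - 2)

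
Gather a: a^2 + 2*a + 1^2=a^2 + 2*a + 1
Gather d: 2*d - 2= 2*d - 2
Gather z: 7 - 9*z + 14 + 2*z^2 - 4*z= 2*z^2 - 13*z + 21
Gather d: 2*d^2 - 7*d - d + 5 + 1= 2*d^2 - 8*d + 6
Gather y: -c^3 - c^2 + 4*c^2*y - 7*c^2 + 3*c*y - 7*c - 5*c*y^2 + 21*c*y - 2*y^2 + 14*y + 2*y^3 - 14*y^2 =-c^3 - 8*c^2 - 7*c + 2*y^3 + y^2*(-5*c - 16) + y*(4*c^2 + 24*c + 14)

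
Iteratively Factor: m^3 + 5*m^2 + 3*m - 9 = (m + 3)*(m^2 + 2*m - 3) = (m - 1)*(m + 3)*(m + 3)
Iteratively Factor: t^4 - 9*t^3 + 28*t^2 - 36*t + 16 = (t - 4)*(t^3 - 5*t^2 + 8*t - 4) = (t - 4)*(t - 1)*(t^2 - 4*t + 4) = (t - 4)*(t - 2)*(t - 1)*(t - 2)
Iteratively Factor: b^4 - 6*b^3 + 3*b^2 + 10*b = (b - 2)*(b^3 - 4*b^2 - 5*b) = (b - 5)*(b - 2)*(b^2 + b) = (b - 5)*(b - 2)*(b + 1)*(b)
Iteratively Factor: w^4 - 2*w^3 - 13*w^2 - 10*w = (w + 1)*(w^3 - 3*w^2 - 10*w) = (w - 5)*(w + 1)*(w^2 + 2*w) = w*(w - 5)*(w + 1)*(w + 2)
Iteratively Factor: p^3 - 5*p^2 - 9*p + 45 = (p + 3)*(p^2 - 8*p + 15) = (p - 5)*(p + 3)*(p - 3)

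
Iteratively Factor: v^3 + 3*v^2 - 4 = (v + 2)*(v^2 + v - 2) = (v - 1)*(v + 2)*(v + 2)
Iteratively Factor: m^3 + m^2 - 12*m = (m - 3)*(m^2 + 4*m) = (m - 3)*(m + 4)*(m)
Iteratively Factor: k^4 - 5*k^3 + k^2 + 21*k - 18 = (k - 3)*(k^3 - 2*k^2 - 5*k + 6) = (k - 3)^2*(k^2 + k - 2) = (k - 3)^2*(k + 2)*(k - 1)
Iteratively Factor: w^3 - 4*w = (w + 2)*(w^2 - 2*w) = w*(w + 2)*(w - 2)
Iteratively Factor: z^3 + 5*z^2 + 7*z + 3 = (z + 1)*(z^2 + 4*z + 3) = (z + 1)*(z + 3)*(z + 1)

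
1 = 1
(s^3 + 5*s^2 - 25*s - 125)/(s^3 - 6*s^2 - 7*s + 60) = (s^2 + 10*s + 25)/(s^2 - s - 12)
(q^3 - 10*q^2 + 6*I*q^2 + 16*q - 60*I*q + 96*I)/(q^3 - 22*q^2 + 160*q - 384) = (q^2 + q*(-2 + 6*I) - 12*I)/(q^2 - 14*q + 48)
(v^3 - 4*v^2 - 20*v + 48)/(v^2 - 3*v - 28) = (v^2 - 8*v + 12)/(v - 7)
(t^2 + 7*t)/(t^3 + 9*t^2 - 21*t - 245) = t/(t^2 + 2*t - 35)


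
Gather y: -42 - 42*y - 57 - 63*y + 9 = -105*y - 90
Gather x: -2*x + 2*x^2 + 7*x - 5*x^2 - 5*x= -3*x^2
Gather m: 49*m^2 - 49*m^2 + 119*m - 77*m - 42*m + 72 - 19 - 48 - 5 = 0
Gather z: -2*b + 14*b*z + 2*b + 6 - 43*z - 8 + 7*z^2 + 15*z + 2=7*z^2 + z*(14*b - 28)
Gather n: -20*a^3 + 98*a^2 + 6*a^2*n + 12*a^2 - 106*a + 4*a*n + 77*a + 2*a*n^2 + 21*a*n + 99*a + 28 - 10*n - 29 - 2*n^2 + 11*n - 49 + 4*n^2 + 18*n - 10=-20*a^3 + 110*a^2 + 70*a + n^2*(2*a + 2) + n*(6*a^2 + 25*a + 19) - 60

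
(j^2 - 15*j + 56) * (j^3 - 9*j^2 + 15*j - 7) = j^5 - 24*j^4 + 206*j^3 - 736*j^2 + 945*j - 392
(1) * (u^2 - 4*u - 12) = u^2 - 4*u - 12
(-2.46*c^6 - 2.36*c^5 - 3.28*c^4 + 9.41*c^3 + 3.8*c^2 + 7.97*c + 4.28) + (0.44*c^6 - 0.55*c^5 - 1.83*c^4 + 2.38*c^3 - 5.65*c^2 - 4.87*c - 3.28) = -2.02*c^6 - 2.91*c^5 - 5.11*c^4 + 11.79*c^3 - 1.85*c^2 + 3.1*c + 1.0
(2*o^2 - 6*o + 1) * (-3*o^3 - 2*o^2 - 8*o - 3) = -6*o^5 + 14*o^4 - 7*o^3 + 40*o^2 + 10*o - 3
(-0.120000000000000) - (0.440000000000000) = -0.560000000000000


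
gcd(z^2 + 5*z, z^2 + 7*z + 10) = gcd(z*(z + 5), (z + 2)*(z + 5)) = z + 5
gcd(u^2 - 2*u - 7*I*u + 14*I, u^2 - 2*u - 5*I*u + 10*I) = u - 2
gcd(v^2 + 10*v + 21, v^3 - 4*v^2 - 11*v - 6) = 1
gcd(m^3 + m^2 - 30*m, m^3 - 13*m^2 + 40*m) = m^2 - 5*m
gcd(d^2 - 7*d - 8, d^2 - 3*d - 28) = 1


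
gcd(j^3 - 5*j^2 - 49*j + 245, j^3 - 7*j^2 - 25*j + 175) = j^2 - 12*j + 35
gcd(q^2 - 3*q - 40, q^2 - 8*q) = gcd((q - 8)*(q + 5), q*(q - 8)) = q - 8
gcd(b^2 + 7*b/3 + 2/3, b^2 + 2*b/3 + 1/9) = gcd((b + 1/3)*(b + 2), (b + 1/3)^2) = b + 1/3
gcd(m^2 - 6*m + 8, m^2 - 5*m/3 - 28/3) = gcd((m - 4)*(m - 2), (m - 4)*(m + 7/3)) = m - 4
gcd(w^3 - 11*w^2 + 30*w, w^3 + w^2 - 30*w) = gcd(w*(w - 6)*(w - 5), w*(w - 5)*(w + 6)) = w^2 - 5*w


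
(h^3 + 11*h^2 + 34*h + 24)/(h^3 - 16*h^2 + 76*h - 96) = (h^3 + 11*h^2 + 34*h + 24)/(h^3 - 16*h^2 + 76*h - 96)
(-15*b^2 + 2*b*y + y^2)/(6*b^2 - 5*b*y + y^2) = (5*b + y)/(-2*b + y)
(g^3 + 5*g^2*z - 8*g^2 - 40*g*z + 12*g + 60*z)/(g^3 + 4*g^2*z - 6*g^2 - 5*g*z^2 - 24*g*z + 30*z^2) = (2 - g)/(-g + z)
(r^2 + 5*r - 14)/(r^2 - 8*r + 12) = (r + 7)/(r - 6)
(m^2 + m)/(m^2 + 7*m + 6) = m/(m + 6)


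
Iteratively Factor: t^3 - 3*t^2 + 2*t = (t)*(t^2 - 3*t + 2) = t*(t - 1)*(t - 2)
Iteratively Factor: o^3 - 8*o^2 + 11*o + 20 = (o + 1)*(o^2 - 9*o + 20) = (o - 5)*(o + 1)*(o - 4)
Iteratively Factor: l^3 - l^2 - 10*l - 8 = (l + 2)*(l^2 - 3*l - 4) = (l - 4)*(l + 2)*(l + 1)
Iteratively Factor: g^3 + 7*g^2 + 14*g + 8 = (g + 1)*(g^2 + 6*g + 8) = (g + 1)*(g + 4)*(g + 2)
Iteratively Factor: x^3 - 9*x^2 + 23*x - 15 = (x - 1)*(x^2 - 8*x + 15) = (x - 5)*(x - 1)*(x - 3)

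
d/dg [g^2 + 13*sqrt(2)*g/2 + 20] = 2*g + 13*sqrt(2)/2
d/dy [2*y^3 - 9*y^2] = 6*y*(y - 3)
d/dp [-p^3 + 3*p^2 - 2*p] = -3*p^2 + 6*p - 2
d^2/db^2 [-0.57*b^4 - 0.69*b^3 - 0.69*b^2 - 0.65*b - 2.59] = -6.84*b^2 - 4.14*b - 1.38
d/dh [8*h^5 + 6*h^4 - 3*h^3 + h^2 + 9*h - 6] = 40*h^4 + 24*h^3 - 9*h^2 + 2*h + 9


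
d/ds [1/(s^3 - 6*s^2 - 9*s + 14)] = 3*(-s^2 + 4*s + 3)/(s^3 - 6*s^2 - 9*s + 14)^2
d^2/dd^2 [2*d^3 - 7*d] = 12*d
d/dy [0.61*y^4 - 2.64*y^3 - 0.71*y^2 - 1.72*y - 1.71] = 2.44*y^3 - 7.92*y^2 - 1.42*y - 1.72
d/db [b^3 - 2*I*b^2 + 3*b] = 3*b^2 - 4*I*b + 3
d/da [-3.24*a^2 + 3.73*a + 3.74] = 3.73 - 6.48*a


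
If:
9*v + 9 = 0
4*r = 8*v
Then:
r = -2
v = -1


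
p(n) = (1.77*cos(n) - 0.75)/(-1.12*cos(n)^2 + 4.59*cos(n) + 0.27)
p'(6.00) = 0.09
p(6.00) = 0.26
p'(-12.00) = -0.19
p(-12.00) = 0.22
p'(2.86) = -0.08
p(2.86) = 0.47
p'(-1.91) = 2.32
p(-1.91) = 0.97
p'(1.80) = -6.22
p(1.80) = 1.39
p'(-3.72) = -0.19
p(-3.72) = 0.51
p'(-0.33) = 0.10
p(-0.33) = 0.26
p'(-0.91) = 0.40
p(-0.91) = 0.13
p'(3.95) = 0.37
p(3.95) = 0.57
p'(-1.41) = 3.84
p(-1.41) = -0.48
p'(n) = (-2.24*sin(n)*cos(n) + 4.59*sin(n))*(1.77*cos(n) - 0.75)/(-1.12*cos(n)^2 + 4.59*cos(n) + 0.27)^2 - 1.77*sin(n)/(-1.12*cos(n)^2 + 4.59*cos(n) + 0.27) = (-1.9824*cos(n)^2 + 1.68*cos(n) - 3.9204)*sin(n)/(1.2544*cos(n)^4 - 10.2816*cos(n)^3 + 20.4633*cos(n)^2 + 2.4786*cos(n) + 0.0729)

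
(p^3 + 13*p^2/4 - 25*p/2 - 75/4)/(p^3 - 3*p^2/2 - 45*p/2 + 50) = (4*p^2 - 7*p - 15)/(2*(2*p^2 - 13*p + 20))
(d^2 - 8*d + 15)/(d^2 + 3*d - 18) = (d - 5)/(d + 6)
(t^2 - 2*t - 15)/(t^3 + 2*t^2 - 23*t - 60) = 1/(t + 4)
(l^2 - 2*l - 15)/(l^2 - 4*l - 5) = (l + 3)/(l + 1)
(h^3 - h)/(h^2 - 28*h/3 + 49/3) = 3*h*(h^2 - 1)/(3*h^2 - 28*h + 49)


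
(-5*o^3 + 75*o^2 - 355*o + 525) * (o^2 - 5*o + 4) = -5*o^5 + 100*o^4 - 750*o^3 + 2600*o^2 - 4045*o + 2100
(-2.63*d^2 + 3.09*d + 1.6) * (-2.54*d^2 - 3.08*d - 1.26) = 6.6802*d^4 + 0.251800000000001*d^3 - 10.2674*d^2 - 8.8214*d - 2.016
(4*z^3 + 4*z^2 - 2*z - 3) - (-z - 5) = 4*z^3 + 4*z^2 - z + 2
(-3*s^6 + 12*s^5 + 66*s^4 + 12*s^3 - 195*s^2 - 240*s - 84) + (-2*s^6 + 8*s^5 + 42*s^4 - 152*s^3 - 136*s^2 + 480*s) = -5*s^6 + 20*s^5 + 108*s^4 - 140*s^3 - 331*s^2 + 240*s - 84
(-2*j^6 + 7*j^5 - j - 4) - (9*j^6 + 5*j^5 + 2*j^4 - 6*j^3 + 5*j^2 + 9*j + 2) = -11*j^6 + 2*j^5 - 2*j^4 + 6*j^3 - 5*j^2 - 10*j - 6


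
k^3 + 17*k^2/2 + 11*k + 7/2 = (k + 1/2)*(k + 1)*(k + 7)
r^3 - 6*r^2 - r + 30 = (r - 5)*(r - 3)*(r + 2)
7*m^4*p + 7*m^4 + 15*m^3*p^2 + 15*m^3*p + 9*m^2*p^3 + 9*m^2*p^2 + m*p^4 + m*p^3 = (m + p)^2*(7*m + p)*(m*p + m)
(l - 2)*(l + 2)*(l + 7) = l^3 + 7*l^2 - 4*l - 28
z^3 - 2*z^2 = z^2*(z - 2)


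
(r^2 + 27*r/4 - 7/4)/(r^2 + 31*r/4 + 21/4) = (4*r - 1)/(4*r + 3)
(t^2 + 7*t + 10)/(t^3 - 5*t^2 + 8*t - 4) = (t^2 + 7*t + 10)/(t^3 - 5*t^2 + 8*t - 4)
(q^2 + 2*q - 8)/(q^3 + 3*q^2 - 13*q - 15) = (q^2 + 2*q - 8)/(q^3 + 3*q^2 - 13*q - 15)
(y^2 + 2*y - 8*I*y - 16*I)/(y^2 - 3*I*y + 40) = (y + 2)/(y + 5*I)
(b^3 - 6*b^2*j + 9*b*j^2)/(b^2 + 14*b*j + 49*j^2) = b*(b^2 - 6*b*j + 9*j^2)/(b^2 + 14*b*j + 49*j^2)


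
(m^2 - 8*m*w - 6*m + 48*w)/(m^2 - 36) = (m - 8*w)/(m + 6)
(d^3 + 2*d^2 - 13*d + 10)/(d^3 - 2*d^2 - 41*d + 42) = (d^2 + 3*d - 10)/(d^2 - d - 42)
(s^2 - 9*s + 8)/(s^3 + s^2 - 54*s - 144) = (s - 1)/(s^2 + 9*s + 18)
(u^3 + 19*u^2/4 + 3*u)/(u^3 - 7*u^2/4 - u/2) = (4*u^2 + 19*u + 12)/(4*u^2 - 7*u - 2)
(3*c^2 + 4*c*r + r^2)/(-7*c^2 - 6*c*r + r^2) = (3*c + r)/(-7*c + r)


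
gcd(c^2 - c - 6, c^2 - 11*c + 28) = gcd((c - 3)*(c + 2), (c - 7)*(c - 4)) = 1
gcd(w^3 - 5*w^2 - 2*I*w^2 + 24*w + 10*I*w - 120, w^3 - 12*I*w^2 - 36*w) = w - 6*I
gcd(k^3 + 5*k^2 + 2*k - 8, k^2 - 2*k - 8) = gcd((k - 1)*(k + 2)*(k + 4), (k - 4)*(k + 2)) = k + 2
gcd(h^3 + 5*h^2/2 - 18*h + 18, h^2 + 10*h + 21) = 1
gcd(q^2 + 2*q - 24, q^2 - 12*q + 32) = q - 4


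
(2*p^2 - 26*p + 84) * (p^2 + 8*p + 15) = 2*p^4 - 10*p^3 - 94*p^2 + 282*p + 1260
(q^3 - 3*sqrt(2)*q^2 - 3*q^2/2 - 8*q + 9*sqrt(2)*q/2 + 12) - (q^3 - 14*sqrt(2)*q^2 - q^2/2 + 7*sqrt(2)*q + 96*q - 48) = -q^2 + 11*sqrt(2)*q^2 - 104*q - 5*sqrt(2)*q/2 + 60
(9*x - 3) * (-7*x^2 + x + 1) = -63*x^3 + 30*x^2 + 6*x - 3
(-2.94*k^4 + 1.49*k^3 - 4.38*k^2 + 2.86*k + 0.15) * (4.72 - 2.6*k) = 7.644*k^5 - 17.7508*k^4 + 18.4208*k^3 - 28.1096*k^2 + 13.1092*k + 0.708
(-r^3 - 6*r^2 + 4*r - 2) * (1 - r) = r^4 + 5*r^3 - 10*r^2 + 6*r - 2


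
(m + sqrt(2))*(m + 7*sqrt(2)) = m^2 + 8*sqrt(2)*m + 14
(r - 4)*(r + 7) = r^2 + 3*r - 28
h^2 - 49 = (h - 7)*(h + 7)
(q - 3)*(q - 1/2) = q^2 - 7*q/2 + 3/2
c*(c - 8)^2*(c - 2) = c^4 - 18*c^3 + 96*c^2 - 128*c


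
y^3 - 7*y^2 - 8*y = y*(y - 8)*(y + 1)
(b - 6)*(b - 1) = b^2 - 7*b + 6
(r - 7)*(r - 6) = r^2 - 13*r + 42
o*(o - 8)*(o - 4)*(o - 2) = o^4 - 14*o^3 + 56*o^2 - 64*o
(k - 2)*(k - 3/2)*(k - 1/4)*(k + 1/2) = k^4 - 13*k^3/4 + 2*k^2 + 19*k/16 - 3/8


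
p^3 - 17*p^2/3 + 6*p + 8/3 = (p - 4)*(p - 2)*(p + 1/3)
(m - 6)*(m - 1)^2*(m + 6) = m^4 - 2*m^3 - 35*m^2 + 72*m - 36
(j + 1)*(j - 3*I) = j^2 + j - 3*I*j - 3*I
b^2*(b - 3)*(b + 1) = b^4 - 2*b^3 - 3*b^2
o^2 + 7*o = o*(o + 7)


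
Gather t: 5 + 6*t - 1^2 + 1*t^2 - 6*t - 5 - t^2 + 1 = 0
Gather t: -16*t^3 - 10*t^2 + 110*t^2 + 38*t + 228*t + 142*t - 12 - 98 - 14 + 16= -16*t^3 + 100*t^2 + 408*t - 108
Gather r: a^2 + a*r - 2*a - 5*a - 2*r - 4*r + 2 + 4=a^2 - 7*a + r*(a - 6) + 6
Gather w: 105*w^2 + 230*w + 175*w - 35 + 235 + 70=105*w^2 + 405*w + 270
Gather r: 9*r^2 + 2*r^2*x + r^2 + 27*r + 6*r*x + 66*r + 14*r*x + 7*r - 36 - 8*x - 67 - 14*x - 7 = r^2*(2*x + 10) + r*(20*x + 100) - 22*x - 110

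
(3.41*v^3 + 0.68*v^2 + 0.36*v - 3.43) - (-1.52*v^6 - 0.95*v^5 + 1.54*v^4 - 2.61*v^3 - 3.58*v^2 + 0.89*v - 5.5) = 1.52*v^6 + 0.95*v^5 - 1.54*v^4 + 6.02*v^3 + 4.26*v^2 - 0.53*v + 2.07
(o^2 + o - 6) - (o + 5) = o^2 - 11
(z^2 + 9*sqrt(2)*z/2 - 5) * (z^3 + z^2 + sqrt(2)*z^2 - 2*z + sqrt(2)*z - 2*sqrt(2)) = z^5 + z^4 + 11*sqrt(2)*z^4/2 + 2*z^3 + 11*sqrt(2)*z^3/2 - 16*sqrt(2)*z^2 + 4*z^2 - 8*z - 5*sqrt(2)*z + 10*sqrt(2)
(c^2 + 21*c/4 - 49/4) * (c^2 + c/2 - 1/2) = c^4 + 23*c^3/4 - 81*c^2/8 - 35*c/4 + 49/8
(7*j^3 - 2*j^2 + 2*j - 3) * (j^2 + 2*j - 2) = 7*j^5 + 12*j^4 - 16*j^3 + 5*j^2 - 10*j + 6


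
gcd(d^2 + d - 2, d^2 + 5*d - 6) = d - 1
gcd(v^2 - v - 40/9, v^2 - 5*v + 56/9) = v - 8/3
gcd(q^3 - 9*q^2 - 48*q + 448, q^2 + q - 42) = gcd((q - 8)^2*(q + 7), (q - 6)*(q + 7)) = q + 7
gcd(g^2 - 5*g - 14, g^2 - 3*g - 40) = 1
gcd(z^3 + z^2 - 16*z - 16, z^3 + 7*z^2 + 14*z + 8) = z^2 + 5*z + 4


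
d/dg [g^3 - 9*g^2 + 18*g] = 3*g^2 - 18*g + 18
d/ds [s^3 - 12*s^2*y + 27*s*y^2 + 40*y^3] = 3*s^2 - 24*s*y + 27*y^2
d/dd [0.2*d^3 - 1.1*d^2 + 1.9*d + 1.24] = 0.6*d^2 - 2.2*d + 1.9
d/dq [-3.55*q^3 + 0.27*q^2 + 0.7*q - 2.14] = -10.65*q^2 + 0.54*q + 0.7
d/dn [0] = 0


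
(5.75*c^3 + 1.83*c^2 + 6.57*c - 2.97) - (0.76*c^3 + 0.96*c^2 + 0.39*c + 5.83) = 4.99*c^3 + 0.87*c^2 + 6.18*c - 8.8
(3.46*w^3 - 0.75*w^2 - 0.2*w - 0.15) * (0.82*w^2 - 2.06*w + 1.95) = 2.8372*w^5 - 7.7426*w^4 + 8.128*w^3 - 1.1735*w^2 - 0.081*w - 0.2925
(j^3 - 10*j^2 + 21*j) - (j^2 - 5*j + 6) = j^3 - 11*j^2 + 26*j - 6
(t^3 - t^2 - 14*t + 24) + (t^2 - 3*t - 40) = t^3 - 17*t - 16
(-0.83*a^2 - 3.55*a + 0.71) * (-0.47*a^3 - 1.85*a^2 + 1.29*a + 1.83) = 0.3901*a^5 + 3.204*a^4 + 5.1631*a^3 - 7.4119*a^2 - 5.5806*a + 1.2993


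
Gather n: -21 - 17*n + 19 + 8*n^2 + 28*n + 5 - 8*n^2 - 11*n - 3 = 0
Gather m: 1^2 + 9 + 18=28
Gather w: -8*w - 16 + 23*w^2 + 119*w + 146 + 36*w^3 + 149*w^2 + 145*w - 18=36*w^3 + 172*w^2 + 256*w + 112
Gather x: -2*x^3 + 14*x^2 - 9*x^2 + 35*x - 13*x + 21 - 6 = -2*x^3 + 5*x^2 + 22*x + 15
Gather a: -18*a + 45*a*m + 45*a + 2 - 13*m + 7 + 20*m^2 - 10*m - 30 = a*(45*m + 27) + 20*m^2 - 23*m - 21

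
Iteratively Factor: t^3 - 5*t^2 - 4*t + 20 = (t - 5)*(t^2 - 4) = (t - 5)*(t - 2)*(t + 2)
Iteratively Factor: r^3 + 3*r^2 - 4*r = (r + 4)*(r^2 - r) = (r - 1)*(r + 4)*(r)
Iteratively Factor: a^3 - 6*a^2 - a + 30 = (a - 3)*(a^2 - 3*a - 10) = (a - 5)*(a - 3)*(a + 2)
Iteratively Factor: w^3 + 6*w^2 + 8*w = (w + 2)*(w^2 + 4*w) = (w + 2)*(w + 4)*(w)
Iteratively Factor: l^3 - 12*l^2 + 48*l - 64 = (l - 4)*(l^2 - 8*l + 16) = (l - 4)^2*(l - 4)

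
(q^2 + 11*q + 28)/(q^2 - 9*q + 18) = (q^2 + 11*q + 28)/(q^2 - 9*q + 18)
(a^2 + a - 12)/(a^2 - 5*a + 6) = (a + 4)/(a - 2)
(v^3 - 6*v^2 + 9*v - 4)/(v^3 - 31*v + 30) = (v^2 - 5*v + 4)/(v^2 + v - 30)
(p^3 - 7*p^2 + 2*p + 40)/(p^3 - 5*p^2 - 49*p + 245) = (p^2 - 2*p - 8)/(p^2 - 49)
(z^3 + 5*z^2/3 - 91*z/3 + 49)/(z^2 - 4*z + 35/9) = 3*(z^2 + 4*z - 21)/(3*z - 5)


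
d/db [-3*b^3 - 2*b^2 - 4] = b*(-9*b - 4)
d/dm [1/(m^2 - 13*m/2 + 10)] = 2*(13 - 4*m)/(2*m^2 - 13*m + 20)^2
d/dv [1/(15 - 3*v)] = 1/(3*(v - 5)^2)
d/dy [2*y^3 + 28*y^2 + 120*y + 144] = 6*y^2 + 56*y + 120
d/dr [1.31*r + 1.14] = 1.31000000000000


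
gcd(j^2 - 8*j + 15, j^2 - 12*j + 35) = j - 5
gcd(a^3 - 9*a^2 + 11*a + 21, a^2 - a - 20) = 1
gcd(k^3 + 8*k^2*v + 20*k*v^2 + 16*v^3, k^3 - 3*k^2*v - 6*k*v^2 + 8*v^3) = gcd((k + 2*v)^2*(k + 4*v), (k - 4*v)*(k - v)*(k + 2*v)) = k + 2*v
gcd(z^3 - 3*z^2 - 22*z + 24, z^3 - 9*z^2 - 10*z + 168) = z^2 - 2*z - 24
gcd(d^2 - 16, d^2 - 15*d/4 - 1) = d - 4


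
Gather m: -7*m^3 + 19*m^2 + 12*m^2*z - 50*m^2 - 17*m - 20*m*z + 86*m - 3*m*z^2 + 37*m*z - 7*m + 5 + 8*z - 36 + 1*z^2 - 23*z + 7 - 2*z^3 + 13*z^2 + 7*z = -7*m^3 + m^2*(12*z - 31) + m*(-3*z^2 + 17*z + 62) - 2*z^3 + 14*z^2 - 8*z - 24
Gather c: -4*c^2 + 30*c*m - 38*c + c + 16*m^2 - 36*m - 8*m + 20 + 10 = -4*c^2 + c*(30*m - 37) + 16*m^2 - 44*m + 30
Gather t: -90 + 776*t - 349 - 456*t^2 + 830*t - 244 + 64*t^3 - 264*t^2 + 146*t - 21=64*t^3 - 720*t^2 + 1752*t - 704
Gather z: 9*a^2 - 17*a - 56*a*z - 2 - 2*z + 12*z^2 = 9*a^2 - 17*a + 12*z^2 + z*(-56*a - 2) - 2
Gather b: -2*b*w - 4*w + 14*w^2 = -2*b*w + 14*w^2 - 4*w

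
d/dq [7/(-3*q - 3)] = 7/(3*(q + 1)^2)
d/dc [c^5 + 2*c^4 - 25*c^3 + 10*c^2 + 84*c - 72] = 5*c^4 + 8*c^3 - 75*c^2 + 20*c + 84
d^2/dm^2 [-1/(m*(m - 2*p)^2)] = 2*(-3*m^2 - 2*m*(m - 2*p) - (m - 2*p)^2)/(m^3*(m - 2*p)^4)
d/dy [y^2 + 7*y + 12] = 2*y + 7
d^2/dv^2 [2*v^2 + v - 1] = 4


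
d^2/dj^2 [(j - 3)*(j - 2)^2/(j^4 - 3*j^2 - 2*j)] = 2*(j^4 - 17*j^3 + 36*j^2 + 24*j + 6)/(j^3*(j^4 + 4*j^3 + 6*j^2 + 4*j + 1))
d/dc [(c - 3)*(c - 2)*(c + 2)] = 3*c^2 - 6*c - 4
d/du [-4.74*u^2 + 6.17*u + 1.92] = 6.17 - 9.48*u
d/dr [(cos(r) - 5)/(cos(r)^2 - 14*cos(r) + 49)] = (cos(r) - 3)*sin(r)/(cos(r) - 7)^3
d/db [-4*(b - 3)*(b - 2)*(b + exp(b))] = -4*b^2*exp(b) - 12*b^2 + 12*b*exp(b) + 40*b - 4*exp(b) - 24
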